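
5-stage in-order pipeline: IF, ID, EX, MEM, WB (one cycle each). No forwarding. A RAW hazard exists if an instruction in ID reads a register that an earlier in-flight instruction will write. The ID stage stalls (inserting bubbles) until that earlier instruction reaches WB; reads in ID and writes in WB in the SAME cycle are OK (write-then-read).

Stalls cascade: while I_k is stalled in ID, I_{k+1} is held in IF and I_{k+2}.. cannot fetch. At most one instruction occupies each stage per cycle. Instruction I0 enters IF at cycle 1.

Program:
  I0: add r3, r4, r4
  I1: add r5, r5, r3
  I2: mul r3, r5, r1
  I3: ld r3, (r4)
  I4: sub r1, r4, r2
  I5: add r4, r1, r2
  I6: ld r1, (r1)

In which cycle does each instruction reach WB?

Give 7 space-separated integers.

I0 add r3 <- r4,r4: IF@1 ID@2 stall=0 (-) EX@3 MEM@4 WB@5
I1 add r5 <- r5,r3: IF@2 ID@3 stall=2 (RAW on I0.r3 (WB@5)) EX@6 MEM@7 WB@8
I2 mul r3 <- r5,r1: IF@3 ID@6 stall=2 (RAW on I1.r5 (WB@8)) EX@9 MEM@10 WB@11
I3 ld r3 <- r4: IF@6 ID@9 stall=0 (-) EX@10 MEM@11 WB@12
I4 sub r1 <- r4,r2: IF@9 ID@10 stall=0 (-) EX@11 MEM@12 WB@13
I5 add r4 <- r1,r2: IF@10 ID@11 stall=2 (RAW on I4.r1 (WB@13)) EX@14 MEM@15 WB@16
I6 ld r1 <- r1: IF@11 ID@14 stall=0 (-) EX@15 MEM@16 WB@17

Answer: 5 8 11 12 13 16 17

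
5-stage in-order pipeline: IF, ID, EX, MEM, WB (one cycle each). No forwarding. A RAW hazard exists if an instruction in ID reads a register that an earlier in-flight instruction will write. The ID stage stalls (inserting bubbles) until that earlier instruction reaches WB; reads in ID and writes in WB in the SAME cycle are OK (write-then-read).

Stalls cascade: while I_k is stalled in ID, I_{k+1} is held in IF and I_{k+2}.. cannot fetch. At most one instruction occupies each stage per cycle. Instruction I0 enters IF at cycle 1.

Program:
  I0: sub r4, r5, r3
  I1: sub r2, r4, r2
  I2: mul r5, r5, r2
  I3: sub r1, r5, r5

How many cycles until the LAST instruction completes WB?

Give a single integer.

I0 sub r4 <- r5,r3: IF@1 ID@2 stall=0 (-) EX@3 MEM@4 WB@5
I1 sub r2 <- r4,r2: IF@2 ID@3 stall=2 (RAW on I0.r4 (WB@5)) EX@6 MEM@7 WB@8
I2 mul r5 <- r5,r2: IF@3 ID@6 stall=2 (RAW on I1.r2 (WB@8)) EX@9 MEM@10 WB@11
I3 sub r1 <- r5,r5: IF@6 ID@9 stall=2 (RAW on I2.r5 (WB@11)) EX@12 MEM@13 WB@14

Answer: 14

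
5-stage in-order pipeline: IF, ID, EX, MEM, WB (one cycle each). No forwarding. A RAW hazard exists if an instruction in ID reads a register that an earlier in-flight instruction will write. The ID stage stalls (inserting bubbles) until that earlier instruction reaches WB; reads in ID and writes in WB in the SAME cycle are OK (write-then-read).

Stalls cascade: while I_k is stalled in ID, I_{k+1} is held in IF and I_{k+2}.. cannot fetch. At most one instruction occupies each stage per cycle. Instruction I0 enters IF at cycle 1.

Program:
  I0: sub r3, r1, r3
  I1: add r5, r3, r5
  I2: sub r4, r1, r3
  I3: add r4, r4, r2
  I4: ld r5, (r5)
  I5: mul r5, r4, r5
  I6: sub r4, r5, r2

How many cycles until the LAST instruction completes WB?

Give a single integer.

I0 sub r3 <- r1,r3: IF@1 ID@2 stall=0 (-) EX@3 MEM@4 WB@5
I1 add r5 <- r3,r5: IF@2 ID@3 stall=2 (RAW on I0.r3 (WB@5)) EX@6 MEM@7 WB@8
I2 sub r4 <- r1,r3: IF@3 ID@6 stall=0 (-) EX@7 MEM@8 WB@9
I3 add r4 <- r4,r2: IF@6 ID@7 stall=2 (RAW on I2.r4 (WB@9)) EX@10 MEM@11 WB@12
I4 ld r5 <- r5: IF@7 ID@10 stall=0 (-) EX@11 MEM@12 WB@13
I5 mul r5 <- r4,r5: IF@10 ID@11 stall=2 (RAW on I4.r5 (WB@13)) EX@14 MEM@15 WB@16
I6 sub r4 <- r5,r2: IF@11 ID@14 stall=2 (RAW on I5.r5 (WB@16)) EX@17 MEM@18 WB@19

Answer: 19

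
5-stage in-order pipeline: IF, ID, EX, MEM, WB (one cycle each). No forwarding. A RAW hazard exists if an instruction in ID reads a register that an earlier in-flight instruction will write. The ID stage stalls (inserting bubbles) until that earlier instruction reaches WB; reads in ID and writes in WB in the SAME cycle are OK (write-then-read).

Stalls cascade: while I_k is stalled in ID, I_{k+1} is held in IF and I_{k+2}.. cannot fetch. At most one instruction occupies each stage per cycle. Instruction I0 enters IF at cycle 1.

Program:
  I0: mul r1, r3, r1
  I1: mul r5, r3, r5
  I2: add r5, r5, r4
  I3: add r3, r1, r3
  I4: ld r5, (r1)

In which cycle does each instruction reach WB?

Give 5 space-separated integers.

I0 mul r1 <- r3,r1: IF@1 ID@2 stall=0 (-) EX@3 MEM@4 WB@5
I1 mul r5 <- r3,r5: IF@2 ID@3 stall=0 (-) EX@4 MEM@5 WB@6
I2 add r5 <- r5,r4: IF@3 ID@4 stall=2 (RAW on I1.r5 (WB@6)) EX@7 MEM@8 WB@9
I3 add r3 <- r1,r3: IF@4 ID@7 stall=0 (-) EX@8 MEM@9 WB@10
I4 ld r5 <- r1: IF@7 ID@8 stall=0 (-) EX@9 MEM@10 WB@11

Answer: 5 6 9 10 11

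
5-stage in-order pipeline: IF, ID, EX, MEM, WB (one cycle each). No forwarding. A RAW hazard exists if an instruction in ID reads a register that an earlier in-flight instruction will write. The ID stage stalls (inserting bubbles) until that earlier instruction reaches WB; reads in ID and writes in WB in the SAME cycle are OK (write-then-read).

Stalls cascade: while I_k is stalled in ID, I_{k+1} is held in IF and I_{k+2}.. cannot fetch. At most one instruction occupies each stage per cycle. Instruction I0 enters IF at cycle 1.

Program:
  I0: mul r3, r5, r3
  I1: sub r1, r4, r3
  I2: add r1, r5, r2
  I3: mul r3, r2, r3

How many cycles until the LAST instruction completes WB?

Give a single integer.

Answer: 10

Derivation:
I0 mul r3 <- r5,r3: IF@1 ID@2 stall=0 (-) EX@3 MEM@4 WB@5
I1 sub r1 <- r4,r3: IF@2 ID@3 stall=2 (RAW on I0.r3 (WB@5)) EX@6 MEM@7 WB@8
I2 add r1 <- r5,r2: IF@3 ID@6 stall=0 (-) EX@7 MEM@8 WB@9
I3 mul r3 <- r2,r3: IF@6 ID@7 stall=0 (-) EX@8 MEM@9 WB@10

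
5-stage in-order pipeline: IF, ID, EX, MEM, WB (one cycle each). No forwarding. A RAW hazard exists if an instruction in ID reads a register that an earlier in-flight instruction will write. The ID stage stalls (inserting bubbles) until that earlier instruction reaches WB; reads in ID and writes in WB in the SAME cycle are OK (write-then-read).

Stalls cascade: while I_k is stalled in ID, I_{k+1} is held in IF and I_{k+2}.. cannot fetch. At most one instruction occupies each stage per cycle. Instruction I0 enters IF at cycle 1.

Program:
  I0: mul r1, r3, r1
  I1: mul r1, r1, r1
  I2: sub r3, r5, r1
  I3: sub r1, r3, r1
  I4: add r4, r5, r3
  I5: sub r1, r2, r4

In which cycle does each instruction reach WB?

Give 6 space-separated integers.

I0 mul r1 <- r3,r1: IF@1 ID@2 stall=0 (-) EX@3 MEM@4 WB@5
I1 mul r1 <- r1,r1: IF@2 ID@3 stall=2 (RAW on I0.r1 (WB@5)) EX@6 MEM@7 WB@8
I2 sub r3 <- r5,r1: IF@3 ID@6 stall=2 (RAW on I1.r1 (WB@8)) EX@9 MEM@10 WB@11
I3 sub r1 <- r3,r1: IF@6 ID@9 stall=2 (RAW on I2.r3 (WB@11)) EX@12 MEM@13 WB@14
I4 add r4 <- r5,r3: IF@9 ID@12 stall=0 (-) EX@13 MEM@14 WB@15
I5 sub r1 <- r2,r4: IF@12 ID@13 stall=2 (RAW on I4.r4 (WB@15)) EX@16 MEM@17 WB@18

Answer: 5 8 11 14 15 18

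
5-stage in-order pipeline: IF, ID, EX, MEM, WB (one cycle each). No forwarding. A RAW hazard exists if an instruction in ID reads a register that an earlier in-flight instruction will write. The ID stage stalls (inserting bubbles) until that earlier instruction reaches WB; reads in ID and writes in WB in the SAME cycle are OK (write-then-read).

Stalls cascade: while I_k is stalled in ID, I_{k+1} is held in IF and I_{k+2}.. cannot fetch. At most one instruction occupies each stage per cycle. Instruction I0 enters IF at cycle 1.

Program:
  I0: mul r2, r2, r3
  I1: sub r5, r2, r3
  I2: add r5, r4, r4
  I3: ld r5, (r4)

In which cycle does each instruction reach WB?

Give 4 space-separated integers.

Answer: 5 8 9 10

Derivation:
I0 mul r2 <- r2,r3: IF@1 ID@2 stall=0 (-) EX@3 MEM@4 WB@5
I1 sub r5 <- r2,r3: IF@2 ID@3 stall=2 (RAW on I0.r2 (WB@5)) EX@6 MEM@7 WB@8
I2 add r5 <- r4,r4: IF@3 ID@6 stall=0 (-) EX@7 MEM@8 WB@9
I3 ld r5 <- r4: IF@6 ID@7 stall=0 (-) EX@8 MEM@9 WB@10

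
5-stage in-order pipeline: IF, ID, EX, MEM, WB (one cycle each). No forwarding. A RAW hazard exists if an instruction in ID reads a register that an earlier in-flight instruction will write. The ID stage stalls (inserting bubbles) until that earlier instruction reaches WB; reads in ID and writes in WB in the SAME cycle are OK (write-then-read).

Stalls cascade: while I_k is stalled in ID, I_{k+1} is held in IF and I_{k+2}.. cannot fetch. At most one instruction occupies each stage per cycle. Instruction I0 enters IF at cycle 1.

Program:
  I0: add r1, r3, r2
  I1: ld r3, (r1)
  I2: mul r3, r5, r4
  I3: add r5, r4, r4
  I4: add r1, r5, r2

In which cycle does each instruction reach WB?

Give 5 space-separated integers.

Answer: 5 8 9 10 13

Derivation:
I0 add r1 <- r3,r2: IF@1 ID@2 stall=0 (-) EX@3 MEM@4 WB@5
I1 ld r3 <- r1: IF@2 ID@3 stall=2 (RAW on I0.r1 (WB@5)) EX@6 MEM@7 WB@8
I2 mul r3 <- r5,r4: IF@3 ID@6 stall=0 (-) EX@7 MEM@8 WB@9
I3 add r5 <- r4,r4: IF@6 ID@7 stall=0 (-) EX@8 MEM@9 WB@10
I4 add r1 <- r5,r2: IF@7 ID@8 stall=2 (RAW on I3.r5 (WB@10)) EX@11 MEM@12 WB@13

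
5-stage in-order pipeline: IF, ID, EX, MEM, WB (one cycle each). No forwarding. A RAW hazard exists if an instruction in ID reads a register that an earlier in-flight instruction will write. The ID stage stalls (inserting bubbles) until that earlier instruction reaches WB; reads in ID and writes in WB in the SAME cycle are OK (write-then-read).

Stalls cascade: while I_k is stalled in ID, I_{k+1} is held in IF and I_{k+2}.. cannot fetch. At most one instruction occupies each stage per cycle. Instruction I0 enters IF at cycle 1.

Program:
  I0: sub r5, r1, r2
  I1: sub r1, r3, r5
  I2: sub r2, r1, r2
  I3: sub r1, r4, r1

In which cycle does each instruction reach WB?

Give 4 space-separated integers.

Answer: 5 8 11 12

Derivation:
I0 sub r5 <- r1,r2: IF@1 ID@2 stall=0 (-) EX@3 MEM@4 WB@5
I1 sub r1 <- r3,r5: IF@2 ID@3 stall=2 (RAW on I0.r5 (WB@5)) EX@6 MEM@7 WB@8
I2 sub r2 <- r1,r2: IF@3 ID@6 stall=2 (RAW on I1.r1 (WB@8)) EX@9 MEM@10 WB@11
I3 sub r1 <- r4,r1: IF@6 ID@9 stall=0 (-) EX@10 MEM@11 WB@12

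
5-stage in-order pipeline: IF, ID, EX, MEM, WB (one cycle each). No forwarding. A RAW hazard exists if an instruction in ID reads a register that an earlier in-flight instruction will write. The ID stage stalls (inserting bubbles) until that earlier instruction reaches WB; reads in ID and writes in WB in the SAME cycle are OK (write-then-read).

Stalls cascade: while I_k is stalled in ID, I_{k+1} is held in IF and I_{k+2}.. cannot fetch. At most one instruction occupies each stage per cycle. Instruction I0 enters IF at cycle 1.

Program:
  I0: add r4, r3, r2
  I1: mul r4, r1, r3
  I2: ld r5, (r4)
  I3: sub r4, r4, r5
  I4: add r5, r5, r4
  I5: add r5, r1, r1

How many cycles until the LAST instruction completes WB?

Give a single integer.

I0 add r4 <- r3,r2: IF@1 ID@2 stall=0 (-) EX@3 MEM@4 WB@5
I1 mul r4 <- r1,r3: IF@2 ID@3 stall=0 (-) EX@4 MEM@5 WB@6
I2 ld r5 <- r4: IF@3 ID@4 stall=2 (RAW on I1.r4 (WB@6)) EX@7 MEM@8 WB@9
I3 sub r4 <- r4,r5: IF@4 ID@7 stall=2 (RAW on I2.r5 (WB@9)) EX@10 MEM@11 WB@12
I4 add r5 <- r5,r4: IF@7 ID@10 stall=2 (RAW on I3.r4 (WB@12)) EX@13 MEM@14 WB@15
I5 add r5 <- r1,r1: IF@10 ID@13 stall=0 (-) EX@14 MEM@15 WB@16

Answer: 16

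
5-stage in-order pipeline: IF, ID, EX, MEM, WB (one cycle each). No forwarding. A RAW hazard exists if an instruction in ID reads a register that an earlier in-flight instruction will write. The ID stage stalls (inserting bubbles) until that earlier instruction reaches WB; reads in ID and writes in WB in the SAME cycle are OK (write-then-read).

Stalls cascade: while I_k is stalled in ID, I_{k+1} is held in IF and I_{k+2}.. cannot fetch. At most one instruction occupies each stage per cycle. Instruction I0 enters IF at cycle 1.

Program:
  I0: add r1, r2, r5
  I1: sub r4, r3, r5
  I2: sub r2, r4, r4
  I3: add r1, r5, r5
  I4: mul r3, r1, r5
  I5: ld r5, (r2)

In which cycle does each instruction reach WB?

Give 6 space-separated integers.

I0 add r1 <- r2,r5: IF@1 ID@2 stall=0 (-) EX@3 MEM@4 WB@5
I1 sub r4 <- r3,r5: IF@2 ID@3 stall=0 (-) EX@4 MEM@5 WB@6
I2 sub r2 <- r4,r4: IF@3 ID@4 stall=2 (RAW on I1.r4 (WB@6)) EX@7 MEM@8 WB@9
I3 add r1 <- r5,r5: IF@4 ID@7 stall=0 (-) EX@8 MEM@9 WB@10
I4 mul r3 <- r1,r5: IF@7 ID@8 stall=2 (RAW on I3.r1 (WB@10)) EX@11 MEM@12 WB@13
I5 ld r5 <- r2: IF@8 ID@11 stall=0 (-) EX@12 MEM@13 WB@14

Answer: 5 6 9 10 13 14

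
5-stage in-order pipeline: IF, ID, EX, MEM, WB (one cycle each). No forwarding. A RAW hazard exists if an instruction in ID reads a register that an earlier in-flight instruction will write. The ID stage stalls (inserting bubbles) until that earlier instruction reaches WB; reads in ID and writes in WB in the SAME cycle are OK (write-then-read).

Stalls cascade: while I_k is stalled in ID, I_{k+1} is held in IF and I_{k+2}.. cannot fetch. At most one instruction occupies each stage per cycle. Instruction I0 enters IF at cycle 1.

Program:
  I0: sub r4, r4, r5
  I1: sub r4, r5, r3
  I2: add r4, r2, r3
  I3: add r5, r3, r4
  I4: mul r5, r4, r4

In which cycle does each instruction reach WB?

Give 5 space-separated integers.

I0 sub r4 <- r4,r5: IF@1 ID@2 stall=0 (-) EX@3 MEM@4 WB@5
I1 sub r4 <- r5,r3: IF@2 ID@3 stall=0 (-) EX@4 MEM@5 WB@6
I2 add r4 <- r2,r3: IF@3 ID@4 stall=0 (-) EX@5 MEM@6 WB@7
I3 add r5 <- r3,r4: IF@4 ID@5 stall=2 (RAW on I2.r4 (WB@7)) EX@8 MEM@9 WB@10
I4 mul r5 <- r4,r4: IF@5 ID@8 stall=0 (-) EX@9 MEM@10 WB@11

Answer: 5 6 7 10 11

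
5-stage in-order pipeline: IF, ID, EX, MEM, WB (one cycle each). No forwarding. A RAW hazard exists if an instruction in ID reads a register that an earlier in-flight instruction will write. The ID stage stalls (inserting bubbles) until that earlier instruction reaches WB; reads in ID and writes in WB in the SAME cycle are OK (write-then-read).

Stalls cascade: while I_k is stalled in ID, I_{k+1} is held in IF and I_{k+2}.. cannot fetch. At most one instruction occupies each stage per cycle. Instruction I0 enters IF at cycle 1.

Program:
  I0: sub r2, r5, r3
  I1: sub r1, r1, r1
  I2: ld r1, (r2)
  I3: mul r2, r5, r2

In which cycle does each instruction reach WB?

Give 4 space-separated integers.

I0 sub r2 <- r5,r3: IF@1 ID@2 stall=0 (-) EX@3 MEM@4 WB@5
I1 sub r1 <- r1,r1: IF@2 ID@3 stall=0 (-) EX@4 MEM@5 WB@6
I2 ld r1 <- r2: IF@3 ID@4 stall=1 (RAW on I0.r2 (WB@5)) EX@6 MEM@7 WB@8
I3 mul r2 <- r5,r2: IF@4 ID@6 stall=0 (-) EX@7 MEM@8 WB@9

Answer: 5 6 8 9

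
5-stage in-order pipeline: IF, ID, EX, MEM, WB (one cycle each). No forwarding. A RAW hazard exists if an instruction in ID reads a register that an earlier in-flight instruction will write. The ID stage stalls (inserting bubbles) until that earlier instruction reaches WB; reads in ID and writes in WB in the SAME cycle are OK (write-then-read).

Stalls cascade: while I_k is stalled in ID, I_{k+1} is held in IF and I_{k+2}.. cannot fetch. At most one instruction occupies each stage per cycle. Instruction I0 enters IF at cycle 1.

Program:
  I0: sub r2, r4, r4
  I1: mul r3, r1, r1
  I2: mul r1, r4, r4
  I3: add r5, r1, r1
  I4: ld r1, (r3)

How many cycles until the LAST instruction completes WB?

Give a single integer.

I0 sub r2 <- r4,r4: IF@1 ID@2 stall=0 (-) EX@3 MEM@4 WB@5
I1 mul r3 <- r1,r1: IF@2 ID@3 stall=0 (-) EX@4 MEM@5 WB@6
I2 mul r1 <- r4,r4: IF@3 ID@4 stall=0 (-) EX@5 MEM@6 WB@7
I3 add r5 <- r1,r1: IF@4 ID@5 stall=2 (RAW on I2.r1 (WB@7)) EX@8 MEM@9 WB@10
I4 ld r1 <- r3: IF@5 ID@8 stall=0 (-) EX@9 MEM@10 WB@11

Answer: 11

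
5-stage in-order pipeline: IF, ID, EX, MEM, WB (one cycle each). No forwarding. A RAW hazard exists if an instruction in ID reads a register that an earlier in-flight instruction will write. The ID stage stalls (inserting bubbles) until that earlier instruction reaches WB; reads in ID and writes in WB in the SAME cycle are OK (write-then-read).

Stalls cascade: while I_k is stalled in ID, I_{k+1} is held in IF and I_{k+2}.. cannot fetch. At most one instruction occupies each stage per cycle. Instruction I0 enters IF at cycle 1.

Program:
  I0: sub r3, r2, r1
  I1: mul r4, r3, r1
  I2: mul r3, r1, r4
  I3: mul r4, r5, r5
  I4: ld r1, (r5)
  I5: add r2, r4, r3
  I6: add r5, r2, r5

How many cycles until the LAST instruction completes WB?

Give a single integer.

I0 sub r3 <- r2,r1: IF@1 ID@2 stall=0 (-) EX@3 MEM@4 WB@5
I1 mul r4 <- r3,r1: IF@2 ID@3 stall=2 (RAW on I0.r3 (WB@5)) EX@6 MEM@7 WB@8
I2 mul r3 <- r1,r4: IF@3 ID@6 stall=2 (RAW on I1.r4 (WB@8)) EX@9 MEM@10 WB@11
I3 mul r4 <- r5,r5: IF@6 ID@9 stall=0 (-) EX@10 MEM@11 WB@12
I4 ld r1 <- r5: IF@9 ID@10 stall=0 (-) EX@11 MEM@12 WB@13
I5 add r2 <- r4,r3: IF@10 ID@11 stall=1 (RAW on I3.r4 (WB@12)) EX@13 MEM@14 WB@15
I6 add r5 <- r2,r5: IF@11 ID@13 stall=2 (RAW on I5.r2 (WB@15)) EX@16 MEM@17 WB@18

Answer: 18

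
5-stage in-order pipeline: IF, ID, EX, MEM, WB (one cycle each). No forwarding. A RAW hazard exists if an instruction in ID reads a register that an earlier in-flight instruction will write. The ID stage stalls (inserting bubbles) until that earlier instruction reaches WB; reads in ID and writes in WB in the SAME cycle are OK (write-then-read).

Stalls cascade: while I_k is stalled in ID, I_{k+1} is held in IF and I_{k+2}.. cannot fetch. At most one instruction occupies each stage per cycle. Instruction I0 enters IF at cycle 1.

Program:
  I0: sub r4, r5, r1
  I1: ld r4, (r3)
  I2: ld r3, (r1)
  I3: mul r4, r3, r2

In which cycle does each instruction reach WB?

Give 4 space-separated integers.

I0 sub r4 <- r5,r1: IF@1 ID@2 stall=0 (-) EX@3 MEM@4 WB@5
I1 ld r4 <- r3: IF@2 ID@3 stall=0 (-) EX@4 MEM@5 WB@6
I2 ld r3 <- r1: IF@3 ID@4 stall=0 (-) EX@5 MEM@6 WB@7
I3 mul r4 <- r3,r2: IF@4 ID@5 stall=2 (RAW on I2.r3 (WB@7)) EX@8 MEM@9 WB@10

Answer: 5 6 7 10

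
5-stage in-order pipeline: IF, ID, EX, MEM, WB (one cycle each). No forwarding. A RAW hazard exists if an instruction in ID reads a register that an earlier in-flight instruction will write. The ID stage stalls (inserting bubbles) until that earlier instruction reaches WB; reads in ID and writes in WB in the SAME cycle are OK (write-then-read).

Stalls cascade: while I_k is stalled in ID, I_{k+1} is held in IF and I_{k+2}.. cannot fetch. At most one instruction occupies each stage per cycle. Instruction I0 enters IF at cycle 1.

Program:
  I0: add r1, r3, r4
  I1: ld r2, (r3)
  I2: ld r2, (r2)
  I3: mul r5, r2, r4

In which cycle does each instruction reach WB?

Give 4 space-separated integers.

Answer: 5 6 9 12

Derivation:
I0 add r1 <- r3,r4: IF@1 ID@2 stall=0 (-) EX@3 MEM@4 WB@5
I1 ld r2 <- r3: IF@2 ID@3 stall=0 (-) EX@4 MEM@5 WB@6
I2 ld r2 <- r2: IF@3 ID@4 stall=2 (RAW on I1.r2 (WB@6)) EX@7 MEM@8 WB@9
I3 mul r5 <- r2,r4: IF@4 ID@7 stall=2 (RAW on I2.r2 (WB@9)) EX@10 MEM@11 WB@12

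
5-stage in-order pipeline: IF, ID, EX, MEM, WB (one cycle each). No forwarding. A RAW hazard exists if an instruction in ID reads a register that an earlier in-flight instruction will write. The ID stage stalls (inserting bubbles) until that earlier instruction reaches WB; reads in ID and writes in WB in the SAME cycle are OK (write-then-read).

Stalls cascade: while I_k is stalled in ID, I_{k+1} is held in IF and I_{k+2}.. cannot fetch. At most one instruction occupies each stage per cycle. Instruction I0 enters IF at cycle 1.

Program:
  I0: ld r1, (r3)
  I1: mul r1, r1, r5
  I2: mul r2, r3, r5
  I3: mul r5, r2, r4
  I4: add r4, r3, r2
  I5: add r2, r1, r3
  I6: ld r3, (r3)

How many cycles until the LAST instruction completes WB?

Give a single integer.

Answer: 15

Derivation:
I0 ld r1 <- r3: IF@1 ID@2 stall=0 (-) EX@3 MEM@4 WB@5
I1 mul r1 <- r1,r5: IF@2 ID@3 stall=2 (RAW on I0.r1 (WB@5)) EX@6 MEM@7 WB@8
I2 mul r2 <- r3,r5: IF@3 ID@6 stall=0 (-) EX@7 MEM@8 WB@9
I3 mul r5 <- r2,r4: IF@6 ID@7 stall=2 (RAW on I2.r2 (WB@9)) EX@10 MEM@11 WB@12
I4 add r4 <- r3,r2: IF@7 ID@10 stall=0 (-) EX@11 MEM@12 WB@13
I5 add r2 <- r1,r3: IF@10 ID@11 stall=0 (-) EX@12 MEM@13 WB@14
I6 ld r3 <- r3: IF@11 ID@12 stall=0 (-) EX@13 MEM@14 WB@15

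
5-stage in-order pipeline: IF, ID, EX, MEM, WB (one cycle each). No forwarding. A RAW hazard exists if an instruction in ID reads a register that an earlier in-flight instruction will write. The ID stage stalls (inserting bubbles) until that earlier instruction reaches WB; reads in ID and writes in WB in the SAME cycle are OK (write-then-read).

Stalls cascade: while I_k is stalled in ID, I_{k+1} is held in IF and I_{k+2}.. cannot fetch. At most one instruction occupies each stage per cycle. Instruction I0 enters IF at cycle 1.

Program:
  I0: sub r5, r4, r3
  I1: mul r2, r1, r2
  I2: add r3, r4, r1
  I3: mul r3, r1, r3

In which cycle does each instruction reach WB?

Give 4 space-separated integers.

Answer: 5 6 7 10

Derivation:
I0 sub r5 <- r4,r3: IF@1 ID@2 stall=0 (-) EX@3 MEM@4 WB@5
I1 mul r2 <- r1,r2: IF@2 ID@3 stall=0 (-) EX@4 MEM@5 WB@6
I2 add r3 <- r4,r1: IF@3 ID@4 stall=0 (-) EX@5 MEM@6 WB@7
I3 mul r3 <- r1,r3: IF@4 ID@5 stall=2 (RAW on I2.r3 (WB@7)) EX@8 MEM@9 WB@10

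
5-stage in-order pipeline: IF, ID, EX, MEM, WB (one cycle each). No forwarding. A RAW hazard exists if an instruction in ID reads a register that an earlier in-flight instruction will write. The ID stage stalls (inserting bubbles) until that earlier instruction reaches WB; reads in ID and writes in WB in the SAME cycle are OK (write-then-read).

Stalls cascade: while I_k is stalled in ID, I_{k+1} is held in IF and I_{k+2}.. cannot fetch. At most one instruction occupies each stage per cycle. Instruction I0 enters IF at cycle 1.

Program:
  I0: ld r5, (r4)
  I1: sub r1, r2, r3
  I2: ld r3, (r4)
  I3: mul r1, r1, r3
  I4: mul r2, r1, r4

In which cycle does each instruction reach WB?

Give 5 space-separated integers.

I0 ld r5 <- r4: IF@1 ID@2 stall=0 (-) EX@3 MEM@4 WB@5
I1 sub r1 <- r2,r3: IF@2 ID@3 stall=0 (-) EX@4 MEM@5 WB@6
I2 ld r3 <- r4: IF@3 ID@4 stall=0 (-) EX@5 MEM@6 WB@7
I3 mul r1 <- r1,r3: IF@4 ID@5 stall=2 (RAW on I2.r3 (WB@7)) EX@8 MEM@9 WB@10
I4 mul r2 <- r1,r4: IF@5 ID@8 stall=2 (RAW on I3.r1 (WB@10)) EX@11 MEM@12 WB@13

Answer: 5 6 7 10 13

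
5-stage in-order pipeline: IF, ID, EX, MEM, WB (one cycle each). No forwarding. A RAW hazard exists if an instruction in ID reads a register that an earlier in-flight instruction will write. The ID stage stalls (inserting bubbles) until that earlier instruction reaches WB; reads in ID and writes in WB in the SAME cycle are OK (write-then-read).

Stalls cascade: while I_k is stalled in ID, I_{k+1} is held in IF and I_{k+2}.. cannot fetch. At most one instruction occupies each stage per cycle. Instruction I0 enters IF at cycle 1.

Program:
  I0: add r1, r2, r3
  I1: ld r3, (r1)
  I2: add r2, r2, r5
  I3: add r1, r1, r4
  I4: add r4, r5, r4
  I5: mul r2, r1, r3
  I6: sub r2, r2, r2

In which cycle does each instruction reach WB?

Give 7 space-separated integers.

Answer: 5 8 9 10 11 13 16

Derivation:
I0 add r1 <- r2,r3: IF@1 ID@2 stall=0 (-) EX@3 MEM@4 WB@5
I1 ld r3 <- r1: IF@2 ID@3 stall=2 (RAW on I0.r1 (WB@5)) EX@6 MEM@7 WB@8
I2 add r2 <- r2,r5: IF@3 ID@6 stall=0 (-) EX@7 MEM@8 WB@9
I3 add r1 <- r1,r4: IF@6 ID@7 stall=0 (-) EX@8 MEM@9 WB@10
I4 add r4 <- r5,r4: IF@7 ID@8 stall=0 (-) EX@9 MEM@10 WB@11
I5 mul r2 <- r1,r3: IF@8 ID@9 stall=1 (RAW on I3.r1 (WB@10)) EX@11 MEM@12 WB@13
I6 sub r2 <- r2,r2: IF@9 ID@11 stall=2 (RAW on I5.r2 (WB@13)) EX@14 MEM@15 WB@16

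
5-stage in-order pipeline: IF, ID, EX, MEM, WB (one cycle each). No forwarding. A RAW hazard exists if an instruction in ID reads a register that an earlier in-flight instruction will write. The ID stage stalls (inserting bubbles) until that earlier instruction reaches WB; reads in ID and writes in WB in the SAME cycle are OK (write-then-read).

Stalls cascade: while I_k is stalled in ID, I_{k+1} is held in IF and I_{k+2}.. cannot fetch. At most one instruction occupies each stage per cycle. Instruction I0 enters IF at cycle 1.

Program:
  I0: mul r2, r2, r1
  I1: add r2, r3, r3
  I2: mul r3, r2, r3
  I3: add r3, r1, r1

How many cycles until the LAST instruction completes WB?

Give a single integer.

Answer: 10

Derivation:
I0 mul r2 <- r2,r1: IF@1 ID@2 stall=0 (-) EX@3 MEM@4 WB@5
I1 add r2 <- r3,r3: IF@2 ID@3 stall=0 (-) EX@4 MEM@5 WB@6
I2 mul r3 <- r2,r3: IF@3 ID@4 stall=2 (RAW on I1.r2 (WB@6)) EX@7 MEM@8 WB@9
I3 add r3 <- r1,r1: IF@4 ID@7 stall=0 (-) EX@8 MEM@9 WB@10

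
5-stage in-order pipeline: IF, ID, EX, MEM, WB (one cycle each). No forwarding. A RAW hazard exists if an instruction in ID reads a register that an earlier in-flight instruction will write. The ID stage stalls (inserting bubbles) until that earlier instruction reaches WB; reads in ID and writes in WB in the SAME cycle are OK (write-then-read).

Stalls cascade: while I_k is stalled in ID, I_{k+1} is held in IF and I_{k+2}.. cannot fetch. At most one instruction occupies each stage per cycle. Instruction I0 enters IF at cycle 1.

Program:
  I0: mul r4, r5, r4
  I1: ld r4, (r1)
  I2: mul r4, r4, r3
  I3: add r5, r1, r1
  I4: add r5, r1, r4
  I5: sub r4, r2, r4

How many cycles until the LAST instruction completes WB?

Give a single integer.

I0 mul r4 <- r5,r4: IF@1 ID@2 stall=0 (-) EX@3 MEM@4 WB@5
I1 ld r4 <- r1: IF@2 ID@3 stall=0 (-) EX@4 MEM@5 WB@6
I2 mul r4 <- r4,r3: IF@3 ID@4 stall=2 (RAW on I1.r4 (WB@6)) EX@7 MEM@8 WB@9
I3 add r5 <- r1,r1: IF@4 ID@7 stall=0 (-) EX@8 MEM@9 WB@10
I4 add r5 <- r1,r4: IF@7 ID@8 stall=1 (RAW on I2.r4 (WB@9)) EX@10 MEM@11 WB@12
I5 sub r4 <- r2,r4: IF@8 ID@10 stall=0 (-) EX@11 MEM@12 WB@13

Answer: 13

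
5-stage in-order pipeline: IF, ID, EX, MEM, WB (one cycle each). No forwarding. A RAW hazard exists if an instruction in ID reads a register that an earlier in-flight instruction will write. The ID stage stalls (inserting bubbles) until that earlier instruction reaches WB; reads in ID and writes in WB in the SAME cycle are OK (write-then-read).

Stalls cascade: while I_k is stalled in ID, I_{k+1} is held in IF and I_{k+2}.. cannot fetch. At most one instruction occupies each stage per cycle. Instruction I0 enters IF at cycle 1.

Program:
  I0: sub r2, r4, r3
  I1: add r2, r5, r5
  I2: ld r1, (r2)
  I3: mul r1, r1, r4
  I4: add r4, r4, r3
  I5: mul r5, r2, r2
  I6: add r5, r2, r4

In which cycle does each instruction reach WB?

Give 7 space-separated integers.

I0 sub r2 <- r4,r3: IF@1 ID@2 stall=0 (-) EX@3 MEM@4 WB@5
I1 add r2 <- r5,r5: IF@2 ID@3 stall=0 (-) EX@4 MEM@5 WB@6
I2 ld r1 <- r2: IF@3 ID@4 stall=2 (RAW on I1.r2 (WB@6)) EX@7 MEM@8 WB@9
I3 mul r1 <- r1,r4: IF@4 ID@7 stall=2 (RAW on I2.r1 (WB@9)) EX@10 MEM@11 WB@12
I4 add r4 <- r4,r3: IF@7 ID@10 stall=0 (-) EX@11 MEM@12 WB@13
I5 mul r5 <- r2,r2: IF@10 ID@11 stall=0 (-) EX@12 MEM@13 WB@14
I6 add r5 <- r2,r4: IF@11 ID@12 stall=1 (RAW on I4.r4 (WB@13)) EX@14 MEM@15 WB@16

Answer: 5 6 9 12 13 14 16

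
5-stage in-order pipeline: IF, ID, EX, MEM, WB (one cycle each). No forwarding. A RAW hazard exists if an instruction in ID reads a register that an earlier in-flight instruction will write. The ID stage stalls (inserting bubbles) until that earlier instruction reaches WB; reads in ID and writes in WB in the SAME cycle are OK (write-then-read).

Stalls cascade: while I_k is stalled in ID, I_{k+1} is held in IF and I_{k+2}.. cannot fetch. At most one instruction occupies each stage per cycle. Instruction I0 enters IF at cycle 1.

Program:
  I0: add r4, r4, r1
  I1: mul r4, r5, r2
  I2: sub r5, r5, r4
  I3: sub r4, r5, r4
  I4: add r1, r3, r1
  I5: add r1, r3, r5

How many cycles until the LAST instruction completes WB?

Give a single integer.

Answer: 14

Derivation:
I0 add r4 <- r4,r1: IF@1 ID@2 stall=0 (-) EX@3 MEM@4 WB@5
I1 mul r4 <- r5,r2: IF@2 ID@3 stall=0 (-) EX@4 MEM@5 WB@6
I2 sub r5 <- r5,r4: IF@3 ID@4 stall=2 (RAW on I1.r4 (WB@6)) EX@7 MEM@8 WB@9
I3 sub r4 <- r5,r4: IF@4 ID@7 stall=2 (RAW on I2.r5 (WB@9)) EX@10 MEM@11 WB@12
I4 add r1 <- r3,r1: IF@7 ID@10 stall=0 (-) EX@11 MEM@12 WB@13
I5 add r1 <- r3,r5: IF@10 ID@11 stall=0 (-) EX@12 MEM@13 WB@14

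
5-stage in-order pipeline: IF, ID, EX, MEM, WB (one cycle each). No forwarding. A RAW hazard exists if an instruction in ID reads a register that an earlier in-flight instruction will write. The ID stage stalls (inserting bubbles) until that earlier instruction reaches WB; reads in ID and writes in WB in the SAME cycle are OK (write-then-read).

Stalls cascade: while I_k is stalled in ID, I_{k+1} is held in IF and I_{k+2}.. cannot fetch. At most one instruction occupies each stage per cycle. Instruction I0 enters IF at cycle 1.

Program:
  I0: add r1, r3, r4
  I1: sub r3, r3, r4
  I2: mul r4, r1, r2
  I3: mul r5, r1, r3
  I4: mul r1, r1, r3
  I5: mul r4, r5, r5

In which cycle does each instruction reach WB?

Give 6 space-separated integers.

Answer: 5 6 8 9 10 12

Derivation:
I0 add r1 <- r3,r4: IF@1 ID@2 stall=0 (-) EX@3 MEM@4 WB@5
I1 sub r3 <- r3,r4: IF@2 ID@3 stall=0 (-) EX@4 MEM@5 WB@6
I2 mul r4 <- r1,r2: IF@3 ID@4 stall=1 (RAW on I0.r1 (WB@5)) EX@6 MEM@7 WB@8
I3 mul r5 <- r1,r3: IF@4 ID@6 stall=0 (-) EX@7 MEM@8 WB@9
I4 mul r1 <- r1,r3: IF@6 ID@7 stall=0 (-) EX@8 MEM@9 WB@10
I5 mul r4 <- r5,r5: IF@7 ID@8 stall=1 (RAW on I3.r5 (WB@9)) EX@10 MEM@11 WB@12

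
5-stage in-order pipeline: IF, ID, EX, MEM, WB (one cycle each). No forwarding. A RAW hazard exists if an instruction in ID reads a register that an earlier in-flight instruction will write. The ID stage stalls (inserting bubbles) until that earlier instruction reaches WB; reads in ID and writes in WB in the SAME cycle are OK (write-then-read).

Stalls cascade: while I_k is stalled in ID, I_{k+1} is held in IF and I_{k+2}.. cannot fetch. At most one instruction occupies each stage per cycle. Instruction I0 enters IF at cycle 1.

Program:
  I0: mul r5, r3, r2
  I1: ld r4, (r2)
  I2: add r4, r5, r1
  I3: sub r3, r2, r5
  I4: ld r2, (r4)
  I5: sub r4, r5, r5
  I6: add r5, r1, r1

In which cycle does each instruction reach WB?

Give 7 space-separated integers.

Answer: 5 6 8 9 11 12 13

Derivation:
I0 mul r5 <- r3,r2: IF@1 ID@2 stall=0 (-) EX@3 MEM@4 WB@5
I1 ld r4 <- r2: IF@2 ID@3 stall=0 (-) EX@4 MEM@5 WB@6
I2 add r4 <- r5,r1: IF@3 ID@4 stall=1 (RAW on I0.r5 (WB@5)) EX@6 MEM@7 WB@8
I3 sub r3 <- r2,r5: IF@4 ID@6 stall=0 (-) EX@7 MEM@8 WB@9
I4 ld r2 <- r4: IF@6 ID@7 stall=1 (RAW on I2.r4 (WB@8)) EX@9 MEM@10 WB@11
I5 sub r4 <- r5,r5: IF@7 ID@9 stall=0 (-) EX@10 MEM@11 WB@12
I6 add r5 <- r1,r1: IF@9 ID@10 stall=0 (-) EX@11 MEM@12 WB@13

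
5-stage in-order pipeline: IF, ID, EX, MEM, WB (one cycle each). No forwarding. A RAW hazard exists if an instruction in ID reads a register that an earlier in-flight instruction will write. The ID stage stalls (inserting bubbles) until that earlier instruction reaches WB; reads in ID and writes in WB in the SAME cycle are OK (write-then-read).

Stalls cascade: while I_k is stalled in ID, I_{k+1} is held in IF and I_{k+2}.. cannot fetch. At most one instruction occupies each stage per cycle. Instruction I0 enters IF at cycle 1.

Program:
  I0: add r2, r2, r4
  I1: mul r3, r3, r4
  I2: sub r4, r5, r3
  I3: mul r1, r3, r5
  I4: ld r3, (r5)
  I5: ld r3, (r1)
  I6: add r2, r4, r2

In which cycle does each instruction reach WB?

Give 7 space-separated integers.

Answer: 5 6 9 10 11 13 14

Derivation:
I0 add r2 <- r2,r4: IF@1 ID@2 stall=0 (-) EX@3 MEM@4 WB@5
I1 mul r3 <- r3,r4: IF@2 ID@3 stall=0 (-) EX@4 MEM@5 WB@6
I2 sub r4 <- r5,r3: IF@3 ID@4 stall=2 (RAW on I1.r3 (WB@6)) EX@7 MEM@8 WB@9
I3 mul r1 <- r3,r5: IF@4 ID@7 stall=0 (-) EX@8 MEM@9 WB@10
I4 ld r3 <- r5: IF@7 ID@8 stall=0 (-) EX@9 MEM@10 WB@11
I5 ld r3 <- r1: IF@8 ID@9 stall=1 (RAW on I3.r1 (WB@10)) EX@11 MEM@12 WB@13
I6 add r2 <- r4,r2: IF@9 ID@11 stall=0 (-) EX@12 MEM@13 WB@14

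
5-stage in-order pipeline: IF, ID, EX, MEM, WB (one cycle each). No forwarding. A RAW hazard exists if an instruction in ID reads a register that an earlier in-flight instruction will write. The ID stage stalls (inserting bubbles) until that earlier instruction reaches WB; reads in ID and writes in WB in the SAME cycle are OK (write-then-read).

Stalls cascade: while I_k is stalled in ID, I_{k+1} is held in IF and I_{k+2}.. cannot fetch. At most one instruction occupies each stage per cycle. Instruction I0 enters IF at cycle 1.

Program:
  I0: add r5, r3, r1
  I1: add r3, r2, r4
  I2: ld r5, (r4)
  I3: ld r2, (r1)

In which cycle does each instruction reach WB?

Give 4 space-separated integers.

I0 add r5 <- r3,r1: IF@1 ID@2 stall=0 (-) EX@3 MEM@4 WB@5
I1 add r3 <- r2,r4: IF@2 ID@3 stall=0 (-) EX@4 MEM@5 WB@6
I2 ld r5 <- r4: IF@3 ID@4 stall=0 (-) EX@5 MEM@6 WB@7
I3 ld r2 <- r1: IF@4 ID@5 stall=0 (-) EX@6 MEM@7 WB@8

Answer: 5 6 7 8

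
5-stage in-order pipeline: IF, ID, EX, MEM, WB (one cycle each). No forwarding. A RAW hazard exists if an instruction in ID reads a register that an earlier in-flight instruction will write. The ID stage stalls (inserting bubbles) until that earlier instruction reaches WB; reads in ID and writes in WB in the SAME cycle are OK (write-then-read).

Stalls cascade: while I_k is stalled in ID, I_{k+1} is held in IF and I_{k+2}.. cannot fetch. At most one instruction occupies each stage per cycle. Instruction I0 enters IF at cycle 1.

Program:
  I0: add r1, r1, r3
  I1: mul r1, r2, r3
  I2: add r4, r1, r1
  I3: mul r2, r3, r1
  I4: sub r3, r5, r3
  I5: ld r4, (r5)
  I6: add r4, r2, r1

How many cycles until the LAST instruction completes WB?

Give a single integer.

Answer: 13

Derivation:
I0 add r1 <- r1,r3: IF@1 ID@2 stall=0 (-) EX@3 MEM@4 WB@5
I1 mul r1 <- r2,r3: IF@2 ID@3 stall=0 (-) EX@4 MEM@5 WB@6
I2 add r4 <- r1,r1: IF@3 ID@4 stall=2 (RAW on I1.r1 (WB@6)) EX@7 MEM@8 WB@9
I3 mul r2 <- r3,r1: IF@4 ID@7 stall=0 (-) EX@8 MEM@9 WB@10
I4 sub r3 <- r5,r3: IF@7 ID@8 stall=0 (-) EX@9 MEM@10 WB@11
I5 ld r4 <- r5: IF@8 ID@9 stall=0 (-) EX@10 MEM@11 WB@12
I6 add r4 <- r2,r1: IF@9 ID@10 stall=0 (-) EX@11 MEM@12 WB@13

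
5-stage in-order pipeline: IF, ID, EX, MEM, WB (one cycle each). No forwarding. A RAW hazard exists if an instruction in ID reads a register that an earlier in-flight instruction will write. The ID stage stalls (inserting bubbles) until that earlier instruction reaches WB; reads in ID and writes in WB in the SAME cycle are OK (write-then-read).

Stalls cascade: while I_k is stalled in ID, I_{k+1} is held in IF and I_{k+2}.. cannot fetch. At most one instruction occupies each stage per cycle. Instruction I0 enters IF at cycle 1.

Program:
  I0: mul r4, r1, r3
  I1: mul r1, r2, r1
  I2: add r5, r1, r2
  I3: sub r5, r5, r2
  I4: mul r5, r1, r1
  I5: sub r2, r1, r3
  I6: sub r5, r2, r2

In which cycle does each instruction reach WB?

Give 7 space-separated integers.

I0 mul r4 <- r1,r3: IF@1 ID@2 stall=0 (-) EX@3 MEM@4 WB@5
I1 mul r1 <- r2,r1: IF@2 ID@3 stall=0 (-) EX@4 MEM@5 WB@6
I2 add r5 <- r1,r2: IF@3 ID@4 stall=2 (RAW on I1.r1 (WB@6)) EX@7 MEM@8 WB@9
I3 sub r5 <- r5,r2: IF@4 ID@7 stall=2 (RAW on I2.r5 (WB@9)) EX@10 MEM@11 WB@12
I4 mul r5 <- r1,r1: IF@7 ID@10 stall=0 (-) EX@11 MEM@12 WB@13
I5 sub r2 <- r1,r3: IF@10 ID@11 stall=0 (-) EX@12 MEM@13 WB@14
I6 sub r5 <- r2,r2: IF@11 ID@12 stall=2 (RAW on I5.r2 (WB@14)) EX@15 MEM@16 WB@17

Answer: 5 6 9 12 13 14 17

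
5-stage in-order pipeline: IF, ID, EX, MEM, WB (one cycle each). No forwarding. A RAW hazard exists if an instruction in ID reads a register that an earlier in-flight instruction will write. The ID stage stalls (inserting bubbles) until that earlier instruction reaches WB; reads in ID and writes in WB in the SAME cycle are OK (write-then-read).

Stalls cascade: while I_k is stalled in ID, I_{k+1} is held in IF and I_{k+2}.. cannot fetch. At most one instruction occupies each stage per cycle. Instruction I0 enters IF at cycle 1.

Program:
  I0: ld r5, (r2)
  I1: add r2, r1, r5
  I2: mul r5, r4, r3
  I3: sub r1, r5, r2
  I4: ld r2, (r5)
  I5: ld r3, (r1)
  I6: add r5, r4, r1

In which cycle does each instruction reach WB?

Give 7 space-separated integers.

Answer: 5 8 9 12 13 15 16

Derivation:
I0 ld r5 <- r2: IF@1 ID@2 stall=0 (-) EX@3 MEM@4 WB@5
I1 add r2 <- r1,r5: IF@2 ID@3 stall=2 (RAW on I0.r5 (WB@5)) EX@6 MEM@7 WB@8
I2 mul r5 <- r4,r3: IF@3 ID@6 stall=0 (-) EX@7 MEM@8 WB@9
I3 sub r1 <- r5,r2: IF@6 ID@7 stall=2 (RAW on I2.r5 (WB@9)) EX@10 MEM@11 WB@12
I4 ld r2 <- r5: IF@7 ID@10 stall=0 (-) EX@11 MEM@12 WB@13
I5 ld r3 <- r1: IF@10 ID@11 stall=1 (RAW on I3.r1 (WB@12)) EX@13 MEM@14 WB@15
I6 add r5 <- r4,r1: IF@11 ID@13 stall=0 (-) EX@14 MEM@15 WB@16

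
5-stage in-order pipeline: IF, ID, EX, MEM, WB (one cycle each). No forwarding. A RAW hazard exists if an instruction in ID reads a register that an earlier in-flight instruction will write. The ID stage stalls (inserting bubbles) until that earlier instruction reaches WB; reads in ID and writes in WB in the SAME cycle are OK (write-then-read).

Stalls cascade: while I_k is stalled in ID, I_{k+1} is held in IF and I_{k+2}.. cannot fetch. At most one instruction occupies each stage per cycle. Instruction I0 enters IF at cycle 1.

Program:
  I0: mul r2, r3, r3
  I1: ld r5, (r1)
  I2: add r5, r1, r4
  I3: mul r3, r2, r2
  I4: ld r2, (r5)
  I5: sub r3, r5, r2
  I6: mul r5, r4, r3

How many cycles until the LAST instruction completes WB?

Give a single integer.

Answer: 16

Derivation:
I0 mul r2 <- r3,r3: IF@1 ID@2 stall=0 (-) EX@3 MEM@4 WB@5
I1 ld r5 <- r1: IF@2 ID@3 stall=0 (-) EX@4 MEM@5 WB@6
I2 add r5 <- r1,r4: IF@3 ID@4 stall=0 (-) EX@5 MEM@6 WB@7
I3 mul r3 <- r2,r2: IF@4 ID@5 stall=0 (-) EX@6 MEM@7 WB@8
I4 ld r2 <- r5: IF@5 ID@6 stall=1 (RAW on I2.r5 (WB@7)) EX@8 MEM@9 WB@10
I5 sub r3 <- r5,r2: IF@6 ID@8 stall=2 (RAW on I4.r2 (WB@10)) EX@11 MEM@12 WB@13
I6 mul r5 <- r4,r3: IF@8 ID@11 stall=2 (RAW on I5.r3 (WB@13)) EX@14 MEM@15 WB@16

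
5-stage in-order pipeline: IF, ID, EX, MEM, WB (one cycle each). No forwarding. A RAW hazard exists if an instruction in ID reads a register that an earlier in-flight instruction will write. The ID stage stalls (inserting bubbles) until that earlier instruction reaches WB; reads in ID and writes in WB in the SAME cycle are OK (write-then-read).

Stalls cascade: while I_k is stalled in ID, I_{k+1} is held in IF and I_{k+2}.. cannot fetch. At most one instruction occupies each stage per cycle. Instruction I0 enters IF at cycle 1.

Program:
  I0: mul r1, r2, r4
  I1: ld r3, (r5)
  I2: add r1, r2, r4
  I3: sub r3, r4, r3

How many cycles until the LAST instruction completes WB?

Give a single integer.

Answer: 9

Derivation:
I0 mul r1 <- r2,r4: IF@1 ID@2 stall=0 (-) EX@3 MEM@4 WB@5
I1 ld r3 <- r5: IF@2 ID@3 stall=0 (-) EX@4 MEM@5 WB@6
I2 add r1 <- r2,r4: IF@3 ID@4 stall=0 (-) EX@5 MEM@6 WB@7
I3 sub r3 <- r4,r3: IF@4 ID@5 stall=1 (RAW on I1.r3 (WB@6)) EX@7 MEM@8 WB@9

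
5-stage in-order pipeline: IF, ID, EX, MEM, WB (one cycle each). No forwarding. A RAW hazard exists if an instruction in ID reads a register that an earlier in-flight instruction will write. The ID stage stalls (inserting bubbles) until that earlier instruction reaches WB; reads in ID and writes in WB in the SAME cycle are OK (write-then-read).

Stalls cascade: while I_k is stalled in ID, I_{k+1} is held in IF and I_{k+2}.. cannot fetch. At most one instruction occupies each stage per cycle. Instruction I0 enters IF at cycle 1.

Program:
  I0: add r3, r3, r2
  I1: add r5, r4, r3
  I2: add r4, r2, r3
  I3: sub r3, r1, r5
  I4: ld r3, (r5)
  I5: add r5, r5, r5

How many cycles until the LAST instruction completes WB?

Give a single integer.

I0 add r3 <- r3,r2: IF@1 ID@2 stall=0 (-) EX@3 MEM@4 WB@5
I1 add r5 <- r4,r3: IF@2 ID@3 stall=2 (RAW on I0.r3 (WB@5)) EX@6 MEM@7 WB@8
I2 add r4 <- r2,r3: IF@3 ID@6 stall=0 (-) EX@7 MEM@8 WB@9
I3 sub r3 <- r1,r5: IF@6 ID@7 stall=1 (RAW on I1.r5 (WB@8)) EX@9 MEM@10 WB@11
I4 ld r3 <- r5: IF@7 ID@9 stall=0 (-) EX@10 MEM@11 WB@12
I5 add r5 <- r5,r5: IF@9 ID@10 stall=0 (-) EX@11 MEM@12 WB@13

Answer: 13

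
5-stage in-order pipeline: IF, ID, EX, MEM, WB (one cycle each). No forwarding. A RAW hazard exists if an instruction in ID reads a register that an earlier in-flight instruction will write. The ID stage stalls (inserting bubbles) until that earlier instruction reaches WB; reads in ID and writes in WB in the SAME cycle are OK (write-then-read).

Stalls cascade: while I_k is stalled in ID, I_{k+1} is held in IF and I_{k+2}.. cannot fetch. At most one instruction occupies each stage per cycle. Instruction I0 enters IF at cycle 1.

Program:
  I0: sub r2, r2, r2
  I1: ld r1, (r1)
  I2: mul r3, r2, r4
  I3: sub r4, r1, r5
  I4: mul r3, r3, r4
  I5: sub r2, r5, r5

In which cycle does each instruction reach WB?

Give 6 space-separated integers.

Answer: 5 6 8 9 12 13

Derivation:
I0 sub r2 <- r2,r2: IF@1 ID@2 stall=0 (-) EX@3 MEM@4 WB@5
I1 ld r1 <- r1: IF@2 ID@3 stall=0 (-) EX@4 MEM@5 WB@6
I2 mul r3 <- r2,r4: IF@3 ID@4 stall=1 (RAW on I0.r2 (WB@5)) EX@6 MEM@7 WB@8
I3 sub r4 <- r1,r5: IF@4 ID@6 stall=0 (-) EX@7 MEM@8 WB@9
I4 mul r3 <- r3,r4: IF@6 ID@7 stall=2 (RAW on I3.r4 (WB@9)) EX@10 MEM@11 WB@12
I5 sub r2 <- r5,r5: IF@7 ID@10 stall=0 (-) EX@11 MEM@12 WB@13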